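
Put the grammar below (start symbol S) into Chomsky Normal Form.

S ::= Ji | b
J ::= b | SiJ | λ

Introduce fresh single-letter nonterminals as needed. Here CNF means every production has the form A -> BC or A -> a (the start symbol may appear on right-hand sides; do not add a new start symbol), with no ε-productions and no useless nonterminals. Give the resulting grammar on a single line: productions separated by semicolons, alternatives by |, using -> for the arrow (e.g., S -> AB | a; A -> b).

Nullable: {J}; after ε-elimination: S -> b | i | Ji; J -> b | Si | SiJ.
No unit productions to eliminate.
TERM: introduce A -> i and substitute in every rule of length ≥2.
BIN: J -> SAJ becomes J -> SB, B -> AJ.

S -> b | i | JA; A -> i; B -> AJ; J -> b | SA | SB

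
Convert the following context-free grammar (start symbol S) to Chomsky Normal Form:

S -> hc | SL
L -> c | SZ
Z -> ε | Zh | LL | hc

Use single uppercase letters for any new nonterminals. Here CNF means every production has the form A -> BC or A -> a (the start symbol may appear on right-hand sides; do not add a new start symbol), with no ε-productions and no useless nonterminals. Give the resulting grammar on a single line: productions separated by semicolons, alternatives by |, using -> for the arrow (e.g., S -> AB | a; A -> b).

S -> AB | SL; A -> h; B -> c; L -> c | AB | SL | SZ; Z -> h | AB | LL | ZA

Nullable: {Z}; after ε-elimination: S -> SL | hc; L -> S | c | SZ; Z -> h | LL | Zh | hc.
After unit-elimination: S -> SL | hc; L -> c | SL | SZ | hc; Z -> h | LL | Zh | hc.
TERM: introduce B -> c, A -> h and substitute in every rule of length ≥2.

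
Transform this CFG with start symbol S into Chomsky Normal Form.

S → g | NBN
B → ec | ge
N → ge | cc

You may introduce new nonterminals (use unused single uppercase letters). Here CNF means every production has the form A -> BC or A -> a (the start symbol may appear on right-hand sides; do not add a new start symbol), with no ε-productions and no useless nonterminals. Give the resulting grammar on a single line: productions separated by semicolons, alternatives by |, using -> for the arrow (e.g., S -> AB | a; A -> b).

No ε-productions.
No unit productions to eliminate.
TERM: introduce C -> c, A -> e, D -> g and substitute in every rule of length ≥2.
BIN: S -> NBN becomes S -> NE, E -> BN.

S -> g | NE; A -> e; B -> AC | DA; C -> c; D -> g; E -> BN; N -> CC | DA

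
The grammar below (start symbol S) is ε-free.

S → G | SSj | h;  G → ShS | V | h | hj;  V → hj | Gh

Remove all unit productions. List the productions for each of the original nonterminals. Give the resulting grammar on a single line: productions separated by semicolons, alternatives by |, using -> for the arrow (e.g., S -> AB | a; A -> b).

S -> h | Gh | hj | SSj | ShS; G -> h | Gh | hj | ShS; V -> Gh | hj

Unit productions: G->V, S->G.
Unit pairs (A ⇒* B via units): (G,V), (S,G), (S,V).
S: inherits non-unit rules of {G, S, V} → Gh | SSj | ShS | h | hj.
G: inherits non-unit rules of {G, V} → Gh | ShS | h | hj.
V: inherits non-unit rules of {V} → Gh | hj.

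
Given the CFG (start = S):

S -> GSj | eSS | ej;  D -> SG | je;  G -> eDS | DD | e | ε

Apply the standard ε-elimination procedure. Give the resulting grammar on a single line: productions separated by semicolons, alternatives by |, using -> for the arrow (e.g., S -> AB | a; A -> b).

S -> Sj | ej | GSj | eSS; D -> S | SG | je; G -> e | DD | eDS

Nullable set: {G}.
S -> GSj: G nullable, giving GSj | Sj.
D -> SG: G nullable, giving S | SG.
Drop G -> ε.
Unchanged (no nullable symbols): S -> eSS; S -> ej; D -> je; G -> DD; G -> e; G -> eDS.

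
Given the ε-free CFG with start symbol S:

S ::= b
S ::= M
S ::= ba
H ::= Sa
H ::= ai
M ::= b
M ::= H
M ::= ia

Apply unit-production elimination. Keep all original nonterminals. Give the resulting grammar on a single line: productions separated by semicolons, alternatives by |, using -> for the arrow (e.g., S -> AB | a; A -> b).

S -> b | Sa | ai | ba | ia; H -> Sa | ai; M -> b | Sa | ai | ia

Unit productions: M->H, S->M.
Unit pairs (A ⇒* B via units): (M,H), (S,H), (S,M).
S: inherits non-unit rules of {H, M, S} → Sa | ai | b | ba | ia.
H: inherits non-unit rules of {H} → Sa | ai.
M: inherits non-unit rules of {H, M} → Sa | ai | b | ia.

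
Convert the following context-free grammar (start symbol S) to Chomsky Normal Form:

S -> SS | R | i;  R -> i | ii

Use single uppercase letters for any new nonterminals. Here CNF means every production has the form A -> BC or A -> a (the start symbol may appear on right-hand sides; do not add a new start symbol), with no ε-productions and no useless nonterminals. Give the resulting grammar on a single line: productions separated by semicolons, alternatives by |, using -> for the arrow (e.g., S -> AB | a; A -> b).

S -> i | AA | SS; A -> i

No ε-productions.
After unit-elimination: S -> i | SS | ii; R -> i | ii.
TERM: introduce A -> i and substitute in every rule of length ≥2.
Drop unreachable/unproductive: R.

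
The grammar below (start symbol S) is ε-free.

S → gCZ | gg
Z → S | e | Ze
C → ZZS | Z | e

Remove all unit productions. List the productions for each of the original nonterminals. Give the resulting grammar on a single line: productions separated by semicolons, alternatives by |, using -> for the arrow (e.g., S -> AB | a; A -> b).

S -> gg | gCZ; C -> e | Ze | gg | ZZS | gCZ; Z -> e | Ze | gg | gCZ

Unit productions: C->Z, Z->S.
Unit pairs (A ⇒* B via units): (C,S), (C,Z), (Z,S).
S: inherits non-unit rules of {S} → gCZ | gg.
C: inherits non-unit rules of {C, S, Z} → ZZS | Ze | e | gCZ | gg.
Z: inherits non-unit rules of {S, Z} → Ze | e | gCZ | gg.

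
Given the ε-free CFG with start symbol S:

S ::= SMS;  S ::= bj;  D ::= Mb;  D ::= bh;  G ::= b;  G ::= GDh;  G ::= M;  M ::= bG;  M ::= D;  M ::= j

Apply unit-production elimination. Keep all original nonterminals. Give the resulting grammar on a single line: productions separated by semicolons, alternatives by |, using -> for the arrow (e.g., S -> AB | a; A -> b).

S -> bj | SMS; D -> Mb | bh; G -> b | j | Mb | bG | bh | GDh; M -> j | Mb | bG | bh

Unit productions: G->M, M->D.
Unit pairs (A ⇒* B via units): (G,D), (G,M), (M,D).
S: inherits non-unit rules of {S} → SMS | bj.
D: inherits non-unit rules of {D} → Mb | bh.
G: inherits non-unit rules of {D, G, M} → GDh | Mb | b | bG | bh | j.
M: inherits non-unit rules of {D, M} → Mb | bG | bh | j.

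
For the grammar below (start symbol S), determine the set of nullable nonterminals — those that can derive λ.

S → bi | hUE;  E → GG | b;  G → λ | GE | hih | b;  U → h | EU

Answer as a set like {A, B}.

Directly nullable (have an ε-rule): {G}.
E is nullable via E -> GG (every symbol on the right is already known nullable).
Not nullable: S, U — each has a terminal in every rule's right-hand side or depends on a non-nullable symbol.

{E, G}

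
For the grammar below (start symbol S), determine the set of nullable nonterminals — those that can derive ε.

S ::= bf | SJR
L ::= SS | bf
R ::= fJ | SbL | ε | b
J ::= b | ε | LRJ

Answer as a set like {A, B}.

{J, R}

Directly nullable (have an ε-rule): {J, R}.
Not nullable: L, S — each has a terminal in every rule's right-hand side or depends on a non-nullable symbol.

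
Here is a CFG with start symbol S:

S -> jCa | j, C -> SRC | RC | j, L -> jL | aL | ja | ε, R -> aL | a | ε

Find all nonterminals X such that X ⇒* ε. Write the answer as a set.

Directly nullable (have an ε-rule): {L, R}.
Not nullable: C, S — each has a terminal in every rule's right-hand side or depends on a non-nullable symbol.

{L, R}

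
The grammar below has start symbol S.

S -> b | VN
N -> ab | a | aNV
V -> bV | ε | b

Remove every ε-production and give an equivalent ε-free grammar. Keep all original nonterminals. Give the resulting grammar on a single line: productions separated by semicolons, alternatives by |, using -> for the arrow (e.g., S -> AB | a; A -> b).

S -> N | b | VN; N -> a | aN | ab | aNV; V -> b | bV

Nullable set: {V}.
S -> VN: V nullable, giving N | VN.
N -> aNV: V nullable, giving aN | aNV.
Drop V -> ε.
V -> bV: V nullable, giving b | bV.
Unchanged (no nullable symbols): S -> b; N -> a; N -> ab; V -> b.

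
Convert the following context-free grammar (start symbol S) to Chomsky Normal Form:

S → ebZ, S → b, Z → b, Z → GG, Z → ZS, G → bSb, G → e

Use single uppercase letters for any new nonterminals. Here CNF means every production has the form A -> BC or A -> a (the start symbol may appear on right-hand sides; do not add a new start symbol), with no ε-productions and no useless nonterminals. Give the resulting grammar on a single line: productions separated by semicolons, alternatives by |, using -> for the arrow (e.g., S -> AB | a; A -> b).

No ε-productions.
No unit productions to eliminate.
TERM: introduce A -> b, B -> e and substitute in every rule of length ≥2.
BIN: G -> ASA becomes G -> AC, C -> SA; S -> BAZ becomes S -> BD, D -> AZ.

S -> b | BD; A -> b; B -> e; C -> SA; D -> AZ; G -> e | AC; Z -> b | GG | ZS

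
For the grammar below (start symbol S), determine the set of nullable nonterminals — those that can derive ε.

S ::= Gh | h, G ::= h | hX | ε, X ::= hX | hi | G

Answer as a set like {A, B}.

{G, X}

Directly nullable (have an ε-rule): {G}.
X is nullable via X -> G (every symbol on the right is already known nullable).
Not nullable: S — each has a terminal in every rule's right-hand side or depends on a non-nullable symbol.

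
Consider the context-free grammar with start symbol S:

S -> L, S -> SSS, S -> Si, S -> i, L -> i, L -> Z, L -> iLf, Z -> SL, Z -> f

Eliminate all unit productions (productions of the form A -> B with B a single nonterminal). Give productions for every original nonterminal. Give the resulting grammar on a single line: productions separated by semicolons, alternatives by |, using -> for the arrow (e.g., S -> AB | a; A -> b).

Unit productions: L->Z, S->L.
Unit pairs (A ⇒* B via units): (L,Z), (S,L), (S,Z).
S: inherits non-unit rules of {L, S, Z} → SL | SSS | Si | f | i | iLf.
L: inherits non-unit rules of {L, Z} → SL | f | i | iLf.
Z: inherits non-unit rules of {Z} → SL | f.

S -> f | i | SL | Si | SSS | iLf; L -> f | i | SL | iLf; Z -> f | SL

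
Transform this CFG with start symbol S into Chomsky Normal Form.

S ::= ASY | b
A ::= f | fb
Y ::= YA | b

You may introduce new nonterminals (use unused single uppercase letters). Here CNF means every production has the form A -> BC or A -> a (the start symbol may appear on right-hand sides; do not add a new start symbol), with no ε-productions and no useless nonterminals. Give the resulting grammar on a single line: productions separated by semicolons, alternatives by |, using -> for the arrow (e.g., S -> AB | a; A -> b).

S -> b | AD; A -> f | BC; B -> f; C -> b; D -> SY; Y -> b | YA

No ε-productions.
No unit productions to eliminate.
TERM: introduce C -> b, B -> f and substitute in every rule of length ≥2.
BIN: S -> ASY becomes S -> AD, D -> SY.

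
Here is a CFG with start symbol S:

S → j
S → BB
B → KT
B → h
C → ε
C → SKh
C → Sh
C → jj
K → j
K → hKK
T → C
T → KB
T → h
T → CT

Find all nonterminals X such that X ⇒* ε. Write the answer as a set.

Directly nullable (have an ε-rule): {C}.
T is nullable via T -> C (every symbol on the right is already known nullable).
Not nullable: B, K, S — each has a terminal in every rule's right-hand side or depends on a non-nullable symbol.

{C, T}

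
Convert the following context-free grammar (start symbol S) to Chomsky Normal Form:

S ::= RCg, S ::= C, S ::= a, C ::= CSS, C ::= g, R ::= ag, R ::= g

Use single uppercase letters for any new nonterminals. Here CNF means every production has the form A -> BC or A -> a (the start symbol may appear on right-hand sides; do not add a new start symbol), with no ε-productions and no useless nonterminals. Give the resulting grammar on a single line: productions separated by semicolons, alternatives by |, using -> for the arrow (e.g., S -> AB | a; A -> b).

S -> a | g | CE | RF; A -> a; B -> g; C -> g | CD; D -> SS; E -> SS; F -> CB; R -> g | AB

No ε-productions.
After unit-elimination: S -> a | g | CSS | RCg; C -> g | CSS; R -> g | ag.
TERM: introduce A -> a, B -> g and substitute in every rule of length ≥2.
BIN: C -> CSS becomes C -> CD, D -> SS; S -> CSS becomes S -> CE, E -> SS; S -> RCB becomes S -> RF, F -> CB.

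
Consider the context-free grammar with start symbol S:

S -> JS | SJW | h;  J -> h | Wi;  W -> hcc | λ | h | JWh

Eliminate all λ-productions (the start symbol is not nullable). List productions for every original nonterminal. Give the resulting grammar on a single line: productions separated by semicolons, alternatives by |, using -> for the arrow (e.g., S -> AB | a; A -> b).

S -> h | JS | SJ | SJW; J -> h | i | Wi; W -> h | Jh | JWh | hcc

Nullable set: {W}.
S -> SJW: W nullable, giving SJ | SJW.
J -> Wi: W nullable, giving Wi | i.
Drop W -> λ.
W -> JWh: W nullable, giving JWh | Jh.
Unchanged (no nullable symbols): S -> JS; S -> h; J -> h; W -> h; W -> hcc.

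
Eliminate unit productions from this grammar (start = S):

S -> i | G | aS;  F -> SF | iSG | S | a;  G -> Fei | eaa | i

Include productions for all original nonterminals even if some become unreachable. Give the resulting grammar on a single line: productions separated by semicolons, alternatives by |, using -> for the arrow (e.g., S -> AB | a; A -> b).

S -> i | aS | Fei | eaa; F -> a | i | SF | aS | Fei | eaa | iSG; G -> i | Fei | eaa

Unit productions: F->S, S->G.
Unit pairs (A ⇒* B via units): (F,G), (F,S), (S,G).
S: inherits non-unit rules of {G, S} → Fei | aS | eaa | i.
F: inherits non-unit rules of {F, G, S} → Fei | SF | a | aS | eaa | i | iSG.
G: inherits non-unit rules of {G} → Fei | eaa | i.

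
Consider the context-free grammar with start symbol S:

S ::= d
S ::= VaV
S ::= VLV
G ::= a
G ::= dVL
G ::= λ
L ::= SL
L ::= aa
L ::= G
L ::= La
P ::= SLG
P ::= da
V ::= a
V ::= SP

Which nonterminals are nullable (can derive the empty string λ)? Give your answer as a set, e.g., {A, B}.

{G, L}

Directly nullable (have an ε-rule): {G}.
L is nullable via L -> G (every symbol on the right is already known nullable).
Not nullable: P, S, V — each has a terminal in every rule's right-hand side or depends on a non-nullable symbol.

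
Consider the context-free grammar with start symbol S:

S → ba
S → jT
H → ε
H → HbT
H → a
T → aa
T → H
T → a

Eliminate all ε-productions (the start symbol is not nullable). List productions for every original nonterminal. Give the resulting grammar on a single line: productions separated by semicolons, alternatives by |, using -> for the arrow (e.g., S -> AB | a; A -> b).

Nullable set: {H, T}.
S -> jT: T nullable, giving j | jT.
Drop H -> ε.
H -> HbT: H, T nullable, giving Hb | HbT | b | bT.
T -> H: H nullable, giving H.
Unchanged (no nullable symbols): S -> ba; H -> a; T -> a; T -> aa.

S -> j | ba | jT; H -> a | b | Hb | bT | HbT; T -> H | a | aa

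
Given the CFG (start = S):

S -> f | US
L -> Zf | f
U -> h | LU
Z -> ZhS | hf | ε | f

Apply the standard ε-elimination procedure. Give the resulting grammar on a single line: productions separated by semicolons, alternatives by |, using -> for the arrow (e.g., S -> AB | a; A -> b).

S -> f | US; L -> f | Zf; U -> h | LU; Z -> f | hS | hf | ZhS

Nullable set: {Z}.
L -> Zf: Z nullable, giving Zf | f.
Drop Z -> ε.
Z -> ZhS: Z nullable, giving ZhS | hS.
Unchanged (no nullable symbols): S -> US; S -> f; L -> f; U -> LU; U -> h; Z -> f; Z -> hf.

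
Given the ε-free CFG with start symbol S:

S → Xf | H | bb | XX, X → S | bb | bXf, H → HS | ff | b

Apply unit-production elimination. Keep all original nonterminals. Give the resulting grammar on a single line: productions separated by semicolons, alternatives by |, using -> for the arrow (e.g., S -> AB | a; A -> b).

Unit productions: S->H, X->S.
Unit pairs (A ⇒* B via units): (S,H), (X,H), (X,S).
S: inherits non-unit rules of {H, S} → HS | XX | Xf | b | bb | ff.
H: inherits non-unit rules of {H} → HS | b | ff.
X: inherits non-unit rules of {H, S, X} → HS | XX | Xf | b | bXf | bb | ff.

S -> b | HS | XX | Xf | bb | ff; H -> b | HS | ff; X -> b | HS | XX | Xf | bb | ff | bXf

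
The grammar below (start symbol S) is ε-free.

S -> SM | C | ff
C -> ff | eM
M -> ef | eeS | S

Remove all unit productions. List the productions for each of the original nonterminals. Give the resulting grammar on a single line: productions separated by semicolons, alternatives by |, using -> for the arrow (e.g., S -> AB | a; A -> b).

Unit productions: M->S, S->C.
Unit pairs (A ⇒* B via units): (M,C), (M,S), (S,C).
S: inherits non-unit rules of {C, S} → SM | eM | ff.
C: inherits non-unit rules of {C} → eM | ff.
M: inherits non-unit rules of {C, M, S} → SM | eM | eeS | ef | ff.

S -> SM | eM | ff; C -> eM | ff; M -> SM | eM | ef | ff | eeS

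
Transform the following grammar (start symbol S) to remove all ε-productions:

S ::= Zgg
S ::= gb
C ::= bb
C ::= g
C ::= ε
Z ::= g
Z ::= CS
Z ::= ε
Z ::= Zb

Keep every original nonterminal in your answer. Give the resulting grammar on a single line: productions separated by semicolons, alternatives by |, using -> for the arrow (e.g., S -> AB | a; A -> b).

S -> gb | gg | Zgg; C -> g | bb; Z -> S | b | g | CS | Zb

Nullable set: {C, Z}.
S -> Zgg: Z nullable, giving Zgg | gg.
Drop C -> ε.
Drop Z -> ε.
Z -> CS: C nullable, giving CS | S.
Z -> Zb: Z nullable, giving Zb | b.
Unchanged (no nullable symbols): S -> gb; C -> bb; C -> g; Z -> g.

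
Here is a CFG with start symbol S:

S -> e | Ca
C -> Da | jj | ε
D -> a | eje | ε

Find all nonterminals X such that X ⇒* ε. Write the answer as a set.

Directly nullable (have an ε-rule): {C, D}.
Not nullable: S — each has a terminal in every rule's right-hand side or depends on a non-nullable symbol.

{C, D}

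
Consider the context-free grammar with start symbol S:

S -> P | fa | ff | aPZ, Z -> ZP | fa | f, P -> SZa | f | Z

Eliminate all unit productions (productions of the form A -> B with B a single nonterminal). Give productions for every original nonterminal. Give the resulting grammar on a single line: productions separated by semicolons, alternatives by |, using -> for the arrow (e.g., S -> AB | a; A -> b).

S -> f | ZP | fa | ff | SZa | aPZ; P -> f | ZP | fa | SZa; Z -> f | ZP | fa

Unit productions: P->Z, S->P.
Unit pairs (A ⇒* B via units): (P,Z), (S,P), (S,Z).
S: inherits non-unit rules of {P, S, Z} → SZa | ZP | aPZ | f | fa | ff.
P: inherits non-unit rules of {P, Z} → SZa | ZP | f | fa.
Z: inherits non-unit rules of {Z} → ZP | f | fa.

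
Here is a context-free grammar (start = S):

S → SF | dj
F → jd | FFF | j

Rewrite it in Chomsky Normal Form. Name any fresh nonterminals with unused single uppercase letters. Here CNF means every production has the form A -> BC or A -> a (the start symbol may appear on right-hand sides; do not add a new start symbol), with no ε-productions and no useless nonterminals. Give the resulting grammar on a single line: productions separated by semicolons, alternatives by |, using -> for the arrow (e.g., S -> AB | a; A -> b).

S -> BA | SF; A -> j; B -> d; C -> FF; F -> j | AB | FC

No ε-productions.
No unit productions to eliminate.
TERM: introduce B -> d, A -> j and substitute in every rule of length ≥2.
BIN: F -> FFF becomes F -> FC, C -> FF.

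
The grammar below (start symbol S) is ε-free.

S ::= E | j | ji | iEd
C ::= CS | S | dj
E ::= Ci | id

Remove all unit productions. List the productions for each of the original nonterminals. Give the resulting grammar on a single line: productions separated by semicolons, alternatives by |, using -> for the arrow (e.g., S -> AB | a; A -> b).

Unit productions: C->S, S->E.
Unit pairs (A ⇒* B via units): (C,E), (C,S), (S,E).
S: inherits non-unit rules of {E, S} → Ci | iEd | id | j | ji.
C: inherits non-unit rules of {C, E, S} → CS | Ci | dj | iEd | id | j | ji.
E: inherits non-unit rules of {E} → Ci | id.

S -> j | Ci | id | ji | iEd; C -> j | CS | Ci | dj | id | ji | iEd; E -> Ci | id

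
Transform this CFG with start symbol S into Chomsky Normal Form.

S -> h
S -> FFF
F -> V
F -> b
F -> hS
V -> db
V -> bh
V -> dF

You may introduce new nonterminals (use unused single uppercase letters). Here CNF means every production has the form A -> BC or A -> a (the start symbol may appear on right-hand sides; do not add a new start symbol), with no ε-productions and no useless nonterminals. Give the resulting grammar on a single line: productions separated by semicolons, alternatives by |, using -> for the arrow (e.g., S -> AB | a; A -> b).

S -> h | FD; A -> b; B -> h; C -> d; D -> FF; F -> b | AB | BS | CA | CF

No ε-productions.
After unit-elimination: S -> h | FFF; F -> b | bh | dF | db | hS; V -> bh | dF | db.
TERM: introduce A -> b, C -> d, B -> h and substitute in every rule of length ≥2.
BIN: S -> FFF becomes S -> FD, D -> FF.
Drop unreachable/unproductive: V.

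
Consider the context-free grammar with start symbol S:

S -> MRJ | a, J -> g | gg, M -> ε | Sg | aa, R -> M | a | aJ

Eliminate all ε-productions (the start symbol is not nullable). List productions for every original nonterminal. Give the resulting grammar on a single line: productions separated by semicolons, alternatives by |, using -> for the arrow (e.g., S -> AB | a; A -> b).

Nullable set: {M, R}.
S -> MRJ: M, R nullable, giving J | MJ | MRJ | RJ.
Drop M -> ε.
R -> M: M nullable, giving M.
Unchanged (no nullable symbols): S -> a; J -> g; J -> gg; M -> Sg; M -> aa; R -> a; R -> aJ.

S -> J | a | MJ | RJ | MRJ; J -> g | gg; M -> Sg | aa; R -> M | a | aJ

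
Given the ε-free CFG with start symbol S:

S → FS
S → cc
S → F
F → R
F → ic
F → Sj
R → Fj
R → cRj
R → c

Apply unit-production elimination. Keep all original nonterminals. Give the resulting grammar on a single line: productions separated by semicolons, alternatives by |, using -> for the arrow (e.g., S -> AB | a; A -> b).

S -> c | FS | Fj | Sj | cc | ic | cRj; F -> c | Fj | Sj | ic | cRj; R -> c | Fj | cRj

Unit productions: F->R, S->F.
Unit pairs (A ⇒* B via units): (F,R), (S,F), (S,R).
S: inherits non-unit rules of {F, R, S} → FS | Fj | Sj | c | cRj | cc | ic.
F: inherits non-unit rules of {F, R} → Fj | Sj | c | cRj | ic.
R: inherits non-unit rules of {R} → Fj | c | cRj.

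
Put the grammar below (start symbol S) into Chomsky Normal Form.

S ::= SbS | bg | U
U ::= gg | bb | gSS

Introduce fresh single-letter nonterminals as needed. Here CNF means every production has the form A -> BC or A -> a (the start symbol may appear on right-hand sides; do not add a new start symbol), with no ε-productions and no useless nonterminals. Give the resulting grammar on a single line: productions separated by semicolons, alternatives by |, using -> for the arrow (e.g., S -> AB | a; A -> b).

S -> AA | AB | BB | BC | SD; A -> b; B -> g; C -> SS; D -> AS

No ε-productions.
After unit-elimination: S -> bb | bg | gg | SbS | gSS; U -> bb | gg | gSS.
TERM: introduce A -> b, B -> g and substitute in every rule of length ≥2.
BIN: S -> BSS becomes S -> BC, C -> SS; S -> SAS becomes S -> SD, D -> AS; U -> BSS becomes U -> BE, E -> SS.
Drop unreachable/unproductive: U.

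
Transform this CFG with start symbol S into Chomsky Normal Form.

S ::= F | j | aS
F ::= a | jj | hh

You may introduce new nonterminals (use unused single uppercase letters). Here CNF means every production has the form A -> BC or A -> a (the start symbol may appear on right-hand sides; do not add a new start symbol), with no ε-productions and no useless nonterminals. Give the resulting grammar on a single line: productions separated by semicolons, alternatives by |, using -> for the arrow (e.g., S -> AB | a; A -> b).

No ε-productions.
After unit-elimination: S -> a | j | aS | hh | jj; F -> a | hh | jj.
TERM: introduce C -> a, A -> h, B -> j and substitute in every rule of length ≥2.
Drop unreachable/unproductive: F.

S -> a | j | AA | BB | CS; A -> h; B -> j; C -> a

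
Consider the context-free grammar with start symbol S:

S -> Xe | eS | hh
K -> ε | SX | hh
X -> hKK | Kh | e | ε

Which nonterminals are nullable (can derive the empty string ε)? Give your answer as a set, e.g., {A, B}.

Directly nullable (have an ε-rule): {K, X}.
Not nullable: S — each has a terminal in every rule's right-hand side or depends on a non-nullable symbol.

{K, X}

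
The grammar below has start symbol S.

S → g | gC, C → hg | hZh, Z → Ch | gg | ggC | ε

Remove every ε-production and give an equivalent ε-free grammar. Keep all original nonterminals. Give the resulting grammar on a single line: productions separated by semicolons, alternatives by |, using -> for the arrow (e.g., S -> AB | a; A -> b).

Nullable set: {Z}.
C -> hZh: Z nullable, giving hZh | hh.
Drop Z -> ε.
Unchanged (no nullable symbols): S -> g; S -> gC; C -> hg; Z -> Ch; Z -> gg; Z -> ggC.

S -> g | gC; C -> hg | hh | hZh; Z -> Ch | gg | ggC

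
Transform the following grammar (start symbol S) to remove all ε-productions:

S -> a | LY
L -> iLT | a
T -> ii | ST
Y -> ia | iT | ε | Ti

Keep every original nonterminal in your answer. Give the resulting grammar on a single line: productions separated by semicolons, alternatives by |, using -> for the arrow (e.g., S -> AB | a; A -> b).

S -> L | a | LY; L -> a | iLT; T -> ST | ii; Y -> Ti | iT | ia

Nullable set: {Y}.
S -> LY: Y nullable, giving L | LY.
Drop Y -> ε.
Unchanged (no nullable symbols): S -> a; L -> a; L -> iLT; T -> ST; T -> ii; Y -> Ti; Y -> iT; Y -> ia.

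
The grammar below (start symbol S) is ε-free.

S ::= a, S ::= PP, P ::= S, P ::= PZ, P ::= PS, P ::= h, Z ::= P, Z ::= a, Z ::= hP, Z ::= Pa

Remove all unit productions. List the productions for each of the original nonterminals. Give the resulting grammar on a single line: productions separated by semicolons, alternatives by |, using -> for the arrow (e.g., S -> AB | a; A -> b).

S -> a | PP; P -> a | h | PP | PS | PZ; Z -> a | h | PP | PS | PZ | Pa | hP

Unit productions: P->S, Z->P.
Unit pairs (A ⇒* B via units): (P,S), (Z,P), (Z,S).
S: inherits non-unit rules of {S} → PP | a.
P: inherits non-unit rules of {P, S} → PP | PS | PZ | a | h.
Z: inherits non-unit rules of {P, S, Z} → PP | PS | PZ | Pa | a | h | hP.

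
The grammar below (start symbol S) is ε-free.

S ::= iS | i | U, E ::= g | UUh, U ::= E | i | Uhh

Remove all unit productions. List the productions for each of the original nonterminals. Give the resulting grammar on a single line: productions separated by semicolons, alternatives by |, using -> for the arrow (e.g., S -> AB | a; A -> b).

S -> g | i | iS | UUh | Uhh; E -> g | UUh; U -> g | i | UUh | Uhh

Unit productions: S->U, U->E.
Unit pairs (A ⇒* B via units): (S,E), (S,U), (U,E).
S: inherits non-unit rules of {E, S, U} → UUh | Uhh | g | i | iS.
E: inherits non-unit rules of {E} → UUh | g.
U: inherits non-unit rules of {E, U} → UUh | Uhh | g | i.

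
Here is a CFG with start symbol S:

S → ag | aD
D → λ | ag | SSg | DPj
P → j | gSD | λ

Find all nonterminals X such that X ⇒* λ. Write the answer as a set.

{D, P}

Directly nullable (have an ε-rule): {D, P}.
Not nullable: S — each has a terminal in every rule's right-hand side or depends on a non-nullable symbol.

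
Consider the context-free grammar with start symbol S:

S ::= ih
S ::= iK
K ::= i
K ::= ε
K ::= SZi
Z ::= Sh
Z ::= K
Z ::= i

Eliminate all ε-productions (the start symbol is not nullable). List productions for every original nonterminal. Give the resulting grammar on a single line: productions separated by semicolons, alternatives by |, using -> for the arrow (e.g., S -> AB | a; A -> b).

Nullable set: {K, Z}.
S -> iK: K nullable, giving i | iK.
Drop K -> ε.
K -> SZi: Z nullable, giving SZi | Si.
Z -> K: K nullable, giving K.
Unchanged (no nullable symbols): S -> ih; K -> i; Z -> Sh; Z -> i.

S -> i | iK | ih; K -> i | Si | SZi; Z -> K | i | Sh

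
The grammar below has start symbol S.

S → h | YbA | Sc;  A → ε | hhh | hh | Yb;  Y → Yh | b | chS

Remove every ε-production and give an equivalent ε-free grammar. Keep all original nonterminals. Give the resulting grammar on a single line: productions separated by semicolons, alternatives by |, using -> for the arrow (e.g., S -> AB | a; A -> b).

Nullable set: {A}.
S -> YbA: A nullable, giving Yb | YbA.
Drop A -> ε.
Unchanged (no nullable symbols): S -> Sc; S -> h; A -> Yb; A -> hh; A -> hhh; Y -> Yh; Y -> b; Y -> chS.

S -> h | Sc | Yb | YbA; A -> Yb | hh | hhh; Y -> b | Yh | chS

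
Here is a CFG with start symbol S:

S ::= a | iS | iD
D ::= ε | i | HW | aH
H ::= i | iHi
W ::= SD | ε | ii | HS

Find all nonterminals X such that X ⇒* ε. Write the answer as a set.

Directly nullable (have an ε-rule): {D, W}.
Not nullable: H, S — each has a terminal in every rule's right-hand side or depends on a non-nullable symbol.

{D, W}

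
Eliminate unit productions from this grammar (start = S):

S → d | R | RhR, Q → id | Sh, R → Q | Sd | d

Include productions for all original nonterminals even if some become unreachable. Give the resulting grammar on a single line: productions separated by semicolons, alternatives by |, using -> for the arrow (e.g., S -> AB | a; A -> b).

S -> d | Sd | Sh | id | RhR; Q -> Sh | id; R -> d | Sd | Sh | id

Unit productions: R->Q, S->R.
Unit pairs (A ⇒* B via units): (R,Q), (S,Q), (S,R).
S: inherits non-unit rules of {Q, R, S} → RhR | Sd | Sh | d | id.
Q: inherits non-unit rules of {Q} → Sh | id.
R: inherits non-unit rules of {Q, R} → Sd | Sh | d | id.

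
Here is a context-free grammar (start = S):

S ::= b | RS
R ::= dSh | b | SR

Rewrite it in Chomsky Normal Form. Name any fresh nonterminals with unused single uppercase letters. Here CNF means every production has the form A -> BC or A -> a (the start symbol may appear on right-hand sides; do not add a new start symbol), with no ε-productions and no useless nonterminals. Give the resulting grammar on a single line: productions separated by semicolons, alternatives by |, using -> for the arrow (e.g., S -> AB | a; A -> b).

S -> b | RS; A -> d; B -> h; C -> SB; R -> b | AC | SR

No ε-productions.
No unit productions to eliminate.
TERM: introduce A -> d, B -> h and substitute in every rule of length ≥2.
BIN: R -> ASB becomes R -> AC, C -> SB.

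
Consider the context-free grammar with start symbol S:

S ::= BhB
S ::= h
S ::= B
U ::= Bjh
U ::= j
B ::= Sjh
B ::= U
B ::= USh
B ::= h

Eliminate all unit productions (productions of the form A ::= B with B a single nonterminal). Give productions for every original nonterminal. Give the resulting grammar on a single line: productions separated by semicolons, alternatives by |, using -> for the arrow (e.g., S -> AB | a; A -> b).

S -> h | j | BhB | Bjh | Sjh | USh; B -> h | j | Bjh | Sjh | USh; U -> j | Bjh

Unit productions: B->U, S->B.
Unit pairs (A ⇒* B via units): (B,U), (S,B), (S,U).
S: inherits non-unit rules of {B, S, U} → BhB | Bjh | Sjh | USh | h | j.
B: inherits non-unit rules of {B, U} → Bjh | Sjh | USh | h | j.
U: inherits non-unit rules of {U} → Bjh | j.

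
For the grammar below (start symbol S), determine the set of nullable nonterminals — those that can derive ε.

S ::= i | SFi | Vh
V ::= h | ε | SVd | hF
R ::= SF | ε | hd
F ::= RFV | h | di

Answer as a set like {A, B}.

{R, V}

Directly nullable (have an ε-rule): {R, V}.
Not nullable: F, S — each has a terminal in every rule's right-hand side or depends on a non-nullable symbol.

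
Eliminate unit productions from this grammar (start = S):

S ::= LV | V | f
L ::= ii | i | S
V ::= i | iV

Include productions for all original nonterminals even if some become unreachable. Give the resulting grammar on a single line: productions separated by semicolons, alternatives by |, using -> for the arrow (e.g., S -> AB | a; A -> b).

S -> f | i | LV | iV; L -> f | i | LV | iV | ii; V -> i | iV

Unit productions: L->S, S->V.
Unit pairs (A ⇒* B via units): (L,S), (L,V), (S,V).
S: inherits non-unit rules of {S, V} → LV | f | i | iV.
L: inherits non-unit rules of {L, S, V} → LV | f | i | iV | ii.
V: inherits non-unit rules of {V} → i | iV.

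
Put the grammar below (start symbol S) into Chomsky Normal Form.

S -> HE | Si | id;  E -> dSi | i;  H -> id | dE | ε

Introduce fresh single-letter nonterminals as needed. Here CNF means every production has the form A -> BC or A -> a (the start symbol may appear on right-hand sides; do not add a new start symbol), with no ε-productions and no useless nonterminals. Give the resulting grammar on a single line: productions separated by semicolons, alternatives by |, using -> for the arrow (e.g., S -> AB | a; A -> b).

S -> i | AD | BA | HE | SB; A -> d; B -> i; C -> SB; D -> SB; E -> i | AC; H -> AE | BA

Nullable: {H}; after ε-elimination: S -> E | HE | Si | id; E -> i | dSi; H -> dE | id.
After unit-elimination: S -> i | HE | Si | id | dSi; E -> i | dSi; H -> dE | id.
TERM: introduce A -> d, B -> i and substitute in every rule of length ≥2.
BIN: E -> ASB becomes E -> AC, C -> SB; S -> ASB becomes S -> AD, D -> SB.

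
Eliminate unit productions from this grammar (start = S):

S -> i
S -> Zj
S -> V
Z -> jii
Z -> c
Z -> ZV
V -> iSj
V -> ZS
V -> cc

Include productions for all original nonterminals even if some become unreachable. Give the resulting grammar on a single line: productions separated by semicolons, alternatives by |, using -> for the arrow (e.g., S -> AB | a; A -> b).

S -> i | ZS | Zj | cc | iSj; V -> ZS | cc | iSj; Z -> c | ZV | jii

Unit productions: S->V.
Unit pairs (A ⇒* B via units): (S,V).
S: inherits non-unit rules of {S, V} → ZS | Zj | cc | i | iSj.
V: inherits non-unit rules of {V} → ZS | cc | iSj.
Z: inherits non-unit rules of {Z} → ZV | c | jii.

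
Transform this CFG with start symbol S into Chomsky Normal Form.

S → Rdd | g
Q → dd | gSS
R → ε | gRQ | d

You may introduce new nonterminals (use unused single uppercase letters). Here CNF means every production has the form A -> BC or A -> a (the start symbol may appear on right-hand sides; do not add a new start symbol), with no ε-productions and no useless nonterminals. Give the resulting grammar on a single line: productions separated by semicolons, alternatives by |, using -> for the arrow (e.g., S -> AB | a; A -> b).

S -> g | AA | RE; A -> d; B -> g; C -> SS; D -> RQ; E -> AA; Q -> AA | BC; R -> d | BD | BQ

Nullable: {R}; after ε-elimination: S -> g | dd | Rdd; Q -> dd | gSS; R -> d | gQ | gRQ.
No unit productions to eliminate.
TERM: introduce A -> d, B -> g and substitute in every rule of length ≥2.
BIN: Q -> BSS becomes Q -> BC, C -> SS; R -> BRQ becomes R -> BD, D -> RQ; S -> RAA becomes S -> RE, E -> AA.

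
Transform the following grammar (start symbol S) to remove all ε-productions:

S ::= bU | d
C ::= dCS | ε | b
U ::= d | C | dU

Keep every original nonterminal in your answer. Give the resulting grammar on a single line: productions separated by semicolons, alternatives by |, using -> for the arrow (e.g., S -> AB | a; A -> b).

Nullable set: {C, U}.
S -> bU: U nullable, giving b | bU.
Drop C -> ε.
C -> dCS: C nullable, giving dCS | dS.
U -> C: C nullable, giving C.
U -> dU: U nullable, giving d | dU.
Unchanged (no nullable symbols): S -> d; C -> b; U -> d.

S -> b | d | bU; C -> b | dS | dCS; U -> C | d | dU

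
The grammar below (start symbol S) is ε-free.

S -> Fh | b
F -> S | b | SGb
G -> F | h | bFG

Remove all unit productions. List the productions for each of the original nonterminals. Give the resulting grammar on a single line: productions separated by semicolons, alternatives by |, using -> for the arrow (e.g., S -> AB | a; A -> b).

Unit productions: F->S, G->F.
Unit pairs (A ⇒* B via units): (F,S), (G,F), (G,S).
S: inherits non-unit rules of {S} → Fh | b.
F: inherits non-unit rules of {F, S} → Fh | SGb | b.
G: inherits non-unit rules of {F, G, S} → Fh | SGb | b | bFG | h.

S -> b | Fh; F -> b | Fh | SGb; G -> b | h | Fh | SGb | bFG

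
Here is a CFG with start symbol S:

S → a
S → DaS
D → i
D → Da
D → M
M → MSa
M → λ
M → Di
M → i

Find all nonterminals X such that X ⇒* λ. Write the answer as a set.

Directly nullable (have an ε-rule): {M}.
D is nullable via D -> M (every symbol on the right is already known nullable).
Not nullable: S — each has a terminal in every rule's right-hand side or depends on a non-nullable symbol.

{D, M}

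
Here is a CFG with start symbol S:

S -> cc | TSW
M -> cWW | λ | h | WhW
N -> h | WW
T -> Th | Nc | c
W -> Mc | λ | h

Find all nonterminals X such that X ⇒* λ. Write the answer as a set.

Directly nullable (have an ε-rule): {M, W}.
N is nullable via N -> WW (every symbol on the right is already known nullable).
Not nullable: S, T — each has a terminal in every rule's right-hand side or depends on a non-nullable symbol.

{M, N, W}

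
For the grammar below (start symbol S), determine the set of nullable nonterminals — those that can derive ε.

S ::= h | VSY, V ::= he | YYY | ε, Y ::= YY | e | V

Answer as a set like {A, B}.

{V, Y}

Directly nullable (have an ε-rule): {V}.
Y is nullable via Y -> V (every symbol on the right is already known nullable).
Not nullable: S — each has a terminal in every rule's right-hand side or depends on a non-nullable symbol.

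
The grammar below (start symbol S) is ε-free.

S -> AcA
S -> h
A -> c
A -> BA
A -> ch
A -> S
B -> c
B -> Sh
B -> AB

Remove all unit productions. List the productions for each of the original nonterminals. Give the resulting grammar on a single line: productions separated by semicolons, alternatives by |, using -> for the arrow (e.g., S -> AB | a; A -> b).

Unit productions: A->S.
Unit pairs (A ⇒* B via units): (A,S).
S: inherits non-unit rules of {S} → AcA | h.
A: inherits non-unit rules of {A, S} → AcA | BA | c | ch | h.
B: inherits non-unit rules of {B} → AB | Sh | c.

S -> h | AcA; A -> c | h | BA | ch | AcA; B -> c | AB | Sh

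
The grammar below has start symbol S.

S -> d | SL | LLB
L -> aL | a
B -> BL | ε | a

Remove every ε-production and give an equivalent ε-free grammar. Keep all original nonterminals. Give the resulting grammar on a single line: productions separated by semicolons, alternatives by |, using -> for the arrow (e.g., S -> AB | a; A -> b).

Nullable set: {B}.
S -> LLB: B nullable, giving LL | LLB.
Drop B -> ε.
B -> BL: B nullable, giving BL | L.
Unchanged (no nullable symbols): S -> SL; S -> d; B -> a; L -> a; L -> aL.

S -> d | LL | SL | LLB; B -> L | a | BL; L -> a | aL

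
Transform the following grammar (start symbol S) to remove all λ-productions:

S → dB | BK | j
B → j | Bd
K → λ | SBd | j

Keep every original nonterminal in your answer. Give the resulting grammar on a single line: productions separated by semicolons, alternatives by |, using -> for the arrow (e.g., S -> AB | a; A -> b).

S -> B | j | BK | dB; B -> j | Bd; K -> j | SBd

Nullable set: {K}.
S -> BK: K nullable, giving B | BK.
Drop K -> λ.
Unchanged (no nullable symbols): S -> dB; S -> j; B -> Bd; B -> j; K -> SBd; K -> j.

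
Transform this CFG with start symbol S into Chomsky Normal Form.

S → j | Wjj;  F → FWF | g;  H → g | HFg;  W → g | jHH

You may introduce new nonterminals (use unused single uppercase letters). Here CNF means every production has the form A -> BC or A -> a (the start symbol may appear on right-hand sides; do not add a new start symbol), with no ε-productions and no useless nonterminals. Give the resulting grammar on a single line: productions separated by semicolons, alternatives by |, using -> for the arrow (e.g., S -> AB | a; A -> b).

No ε-productions.
No unit productions to eliminate.
TERM: introduce A -> g, B -> j and substitute in every rule of length ≥2.
BIN: F -> FWF becomes F -> FC, C -> WF; H -> HFA becomes H -> HD, D -> FA; S -> WBB becomes S -> WE, E -> BB; W -> BHH becomes W -> BG, G -> HH.

S -> j | WE; A -> g; B -> j; C -> WF; D -> FA; E -> BB; F -> g | FC; G -> HH; H -> g | HD; W -> g | BG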